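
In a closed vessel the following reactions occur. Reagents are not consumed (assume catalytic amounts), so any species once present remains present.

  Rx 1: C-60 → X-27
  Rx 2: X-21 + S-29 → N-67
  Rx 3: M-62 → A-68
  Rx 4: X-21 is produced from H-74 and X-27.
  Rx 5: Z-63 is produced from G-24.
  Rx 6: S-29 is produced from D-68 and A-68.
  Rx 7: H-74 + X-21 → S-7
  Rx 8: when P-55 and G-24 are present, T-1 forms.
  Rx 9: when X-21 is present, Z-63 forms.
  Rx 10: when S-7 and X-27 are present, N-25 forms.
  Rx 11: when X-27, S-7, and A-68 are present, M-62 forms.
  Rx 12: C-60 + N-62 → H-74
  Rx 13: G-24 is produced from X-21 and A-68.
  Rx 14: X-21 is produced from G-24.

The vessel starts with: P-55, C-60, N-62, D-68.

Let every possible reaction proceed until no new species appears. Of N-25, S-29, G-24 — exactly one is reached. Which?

C-60 and N-62 present → H-74 forms (Rx 12).
C-60 present → X-27 forms (Rx 1).
H-74 and X-27 present → X-21 forms (Rx 4).
H-74 and X-21 present → S-7 forms (Rx 7).
S-7 and X-27 present → N-25 forms (Rx 10).
S-29 would need D-68 and A-68 (Rx 6), but A-68 never forms. G-24 would need X-21 and A-68 (Rx 13), but A-68 never forms.

N-25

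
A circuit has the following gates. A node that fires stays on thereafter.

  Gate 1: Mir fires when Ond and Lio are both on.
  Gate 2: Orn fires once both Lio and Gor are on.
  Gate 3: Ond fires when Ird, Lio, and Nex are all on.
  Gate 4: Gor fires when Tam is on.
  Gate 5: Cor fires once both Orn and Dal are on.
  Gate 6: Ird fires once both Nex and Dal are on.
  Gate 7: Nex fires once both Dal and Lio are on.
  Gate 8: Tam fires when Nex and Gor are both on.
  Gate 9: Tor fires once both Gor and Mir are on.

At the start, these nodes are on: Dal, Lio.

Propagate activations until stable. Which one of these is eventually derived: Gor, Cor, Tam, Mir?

Gate 7: Dal and Lio on → Nex on.
Nex and Dal are on, so Ird fires (Gate 6).
Ird, Lio, and Nex are on, so Ond fires (Gate 3).
Gate 1: Ond and Lio on → Mir on.
Cor would need Orn and Dal (Gate 5), but Orn never turns on. Gor would need Tam (Gate 4), but Tam never turns on. Tam would need Nex and Gor (Gate 8), but Gor never turns on.

Mir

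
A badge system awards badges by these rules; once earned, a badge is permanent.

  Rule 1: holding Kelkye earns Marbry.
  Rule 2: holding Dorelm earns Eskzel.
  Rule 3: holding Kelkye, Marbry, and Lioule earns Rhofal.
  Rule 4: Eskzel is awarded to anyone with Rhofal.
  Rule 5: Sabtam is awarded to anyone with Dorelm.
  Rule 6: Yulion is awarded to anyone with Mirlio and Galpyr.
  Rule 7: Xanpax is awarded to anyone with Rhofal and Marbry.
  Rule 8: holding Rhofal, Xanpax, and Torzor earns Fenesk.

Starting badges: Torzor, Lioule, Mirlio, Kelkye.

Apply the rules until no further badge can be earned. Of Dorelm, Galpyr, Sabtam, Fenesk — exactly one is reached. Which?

With Kelkye, Marbry is earned (Rule 1).
With Kelkye, Marbry, and Lioule, Rhofal is earned (Rule 3).
With Rhofal and Marbry, Xanpax is earned (Rule 7).
With Rhofal, Xanpax, and Torzor, Fenesk is earned (Rule 8).
No rule produces Dorelm, and it is not given. No rule produces Galpyr, and it is not given. Sabtam would need Dorelm (Rule 5), but Dorelm is never earned.

Fenesk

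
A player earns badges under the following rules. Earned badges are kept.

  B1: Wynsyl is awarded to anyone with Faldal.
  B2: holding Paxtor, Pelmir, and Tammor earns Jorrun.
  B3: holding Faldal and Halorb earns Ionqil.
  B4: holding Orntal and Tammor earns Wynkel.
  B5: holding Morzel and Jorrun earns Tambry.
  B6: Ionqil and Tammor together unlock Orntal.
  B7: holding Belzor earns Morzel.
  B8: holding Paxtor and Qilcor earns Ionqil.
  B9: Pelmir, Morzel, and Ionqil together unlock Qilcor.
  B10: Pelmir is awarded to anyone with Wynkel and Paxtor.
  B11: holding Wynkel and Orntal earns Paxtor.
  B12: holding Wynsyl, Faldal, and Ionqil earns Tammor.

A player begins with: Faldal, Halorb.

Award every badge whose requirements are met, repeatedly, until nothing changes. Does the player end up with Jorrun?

Yes

With Faldal and Halorb, Ionqil is earned (B3).
With Faldal, Wynsyl is earned (B1).
With Wynsyl, Faldal, and Ionqil, Tammor is earned (B12).
With Ionqil and Tammor, Orntal is earned (B6).
With Orntal and Tammor, Wynkel is earned (B4).
With Wynkel and Orntal, Paxtor is earned (B11).
With Wynkel and Paxtor, Pelmir is earned (B10).
With Paxtor, Pelmir, and Tammor, Jorrun is earned (B2).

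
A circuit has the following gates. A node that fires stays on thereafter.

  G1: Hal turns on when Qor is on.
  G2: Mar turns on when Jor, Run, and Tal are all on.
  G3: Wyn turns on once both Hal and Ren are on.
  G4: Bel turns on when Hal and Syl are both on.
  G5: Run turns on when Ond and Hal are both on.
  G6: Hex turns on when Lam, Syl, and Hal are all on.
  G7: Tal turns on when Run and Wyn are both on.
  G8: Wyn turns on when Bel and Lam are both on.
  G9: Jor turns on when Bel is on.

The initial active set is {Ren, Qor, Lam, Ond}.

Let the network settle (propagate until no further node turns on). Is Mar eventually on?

Mar would need Jor, Run, and Tal (G2), but Jor never turns on.

No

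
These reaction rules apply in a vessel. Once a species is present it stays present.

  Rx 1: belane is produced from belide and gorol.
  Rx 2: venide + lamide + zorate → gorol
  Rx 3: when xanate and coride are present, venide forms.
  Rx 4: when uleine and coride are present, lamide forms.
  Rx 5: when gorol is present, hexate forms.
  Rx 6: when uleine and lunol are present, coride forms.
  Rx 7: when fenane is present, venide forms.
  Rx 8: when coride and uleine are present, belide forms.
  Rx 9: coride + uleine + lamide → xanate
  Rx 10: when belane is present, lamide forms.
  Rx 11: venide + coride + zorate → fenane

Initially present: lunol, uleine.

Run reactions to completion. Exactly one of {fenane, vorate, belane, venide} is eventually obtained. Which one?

venide

uleine and lunol present → coride forms (Rx 6).
uleine and coride present → lamide forms (Rx 4).
coride, uleine, and lamide present → xanate forms (Rx 9).
xanate and coride present → venide forms (Rx 3).
No rule produces vorate, and it is not given. fenane would need venide, coride, and zorate (Rx 11), but zorate never forms. belane would need belide and gorol (Rx 1), but gorol never forms.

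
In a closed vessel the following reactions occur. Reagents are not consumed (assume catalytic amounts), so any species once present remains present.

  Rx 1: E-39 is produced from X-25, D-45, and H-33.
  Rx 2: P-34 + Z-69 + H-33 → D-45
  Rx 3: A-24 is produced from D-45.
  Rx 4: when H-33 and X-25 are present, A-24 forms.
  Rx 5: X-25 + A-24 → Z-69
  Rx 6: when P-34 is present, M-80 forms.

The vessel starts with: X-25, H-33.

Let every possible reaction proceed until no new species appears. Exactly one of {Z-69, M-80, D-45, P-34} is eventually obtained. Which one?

Z-69

H-33 and X-25 present → A-24 forms (Rx 4).
X-25 and A-24 present → Z-69 forms (Rx 5).
No rule produces P-34, and it is not given. M-80 would need P-34 (Rx 6), but P-34 never forms. D-45 would need P-34, Z-69, and H-33 (Rx 2), but P-34 never forms.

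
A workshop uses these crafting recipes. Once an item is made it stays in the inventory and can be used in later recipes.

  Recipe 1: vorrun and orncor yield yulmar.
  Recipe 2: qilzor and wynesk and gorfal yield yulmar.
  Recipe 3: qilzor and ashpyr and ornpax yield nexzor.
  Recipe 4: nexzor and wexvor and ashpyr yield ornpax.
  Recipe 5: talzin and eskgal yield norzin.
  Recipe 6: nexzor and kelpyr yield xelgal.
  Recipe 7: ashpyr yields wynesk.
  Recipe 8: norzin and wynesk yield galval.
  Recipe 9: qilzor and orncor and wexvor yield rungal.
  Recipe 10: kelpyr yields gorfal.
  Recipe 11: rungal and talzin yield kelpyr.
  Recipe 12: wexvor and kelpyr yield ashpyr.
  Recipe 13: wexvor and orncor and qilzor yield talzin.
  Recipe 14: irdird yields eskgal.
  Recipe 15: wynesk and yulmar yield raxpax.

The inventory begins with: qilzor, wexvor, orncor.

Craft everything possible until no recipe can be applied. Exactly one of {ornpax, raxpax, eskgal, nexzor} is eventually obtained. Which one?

raxpax

wexvor and orncor and qilzor → talzin (Recipe 13).
qilzor and orncor and wexvor → rungal (Recipe 9).
Using Recipe 11, rungal and talzin make kelpyr.
wexvor and kelpyr → ashpyr (Recipe 12).
Using Recipe 10, kelpyr makes gorfal.
ashpyr → wynesk (Recipe 7).
qilzor and wynesk and gorfal → yulmar (Recipe 2).
Using Recipe 15, wynesk and yulmar make raxpax.
ornpax would need nexzor, wexvor, and ashpyr (Recipe 4), but nexzor is never obtained. nexzor would need qilzor, ashpyr, and ornpax (Recipe 3), but ornpax is never obtained. eskgal would need irdird (Recipe 14), but irdird is never obtained.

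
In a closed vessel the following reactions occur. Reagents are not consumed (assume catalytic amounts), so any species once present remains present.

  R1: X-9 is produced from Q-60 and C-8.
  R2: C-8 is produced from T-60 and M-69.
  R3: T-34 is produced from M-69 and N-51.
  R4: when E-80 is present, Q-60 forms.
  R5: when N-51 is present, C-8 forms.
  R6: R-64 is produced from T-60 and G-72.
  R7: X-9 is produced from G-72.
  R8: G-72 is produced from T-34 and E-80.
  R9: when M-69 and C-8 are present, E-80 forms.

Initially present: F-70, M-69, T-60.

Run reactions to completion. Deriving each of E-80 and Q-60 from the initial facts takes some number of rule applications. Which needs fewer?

E-80: T-60 and M-69 present → C-8 forms (R2). M-69 and C-8 present → E-80 forms (R9). [2 rule applications]
Q-60: T-60 and M-69 present → C-8 forms (R2). M-69 and C-8 present → E-80 forms (R9). E-80 present → Q-60 forms (R4). [3 rule applications]
E-80 needs fewer.

E-80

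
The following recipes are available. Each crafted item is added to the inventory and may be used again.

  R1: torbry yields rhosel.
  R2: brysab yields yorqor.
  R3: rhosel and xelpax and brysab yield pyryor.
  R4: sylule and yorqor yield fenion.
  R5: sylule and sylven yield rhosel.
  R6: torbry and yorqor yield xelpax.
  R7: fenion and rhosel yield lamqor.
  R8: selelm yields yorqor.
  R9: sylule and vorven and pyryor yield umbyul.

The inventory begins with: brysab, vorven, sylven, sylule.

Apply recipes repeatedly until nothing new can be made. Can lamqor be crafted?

Yes

Using R2, brysab makes yorqor.
sylule and sylven → rhosel (R5).
sylule and yorqor → fenion (R4).
Using R7, fenion and rhosel make lamqor.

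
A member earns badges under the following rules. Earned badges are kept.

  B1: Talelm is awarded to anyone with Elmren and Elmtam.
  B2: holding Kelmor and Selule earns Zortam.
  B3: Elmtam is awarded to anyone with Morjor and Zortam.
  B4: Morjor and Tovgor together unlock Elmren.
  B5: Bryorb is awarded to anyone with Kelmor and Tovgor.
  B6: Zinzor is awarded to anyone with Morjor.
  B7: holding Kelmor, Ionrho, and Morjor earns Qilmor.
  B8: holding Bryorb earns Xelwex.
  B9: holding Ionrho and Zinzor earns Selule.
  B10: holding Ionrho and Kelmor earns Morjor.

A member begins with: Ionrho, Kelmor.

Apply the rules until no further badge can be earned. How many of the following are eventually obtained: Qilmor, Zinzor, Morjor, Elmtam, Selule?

With Ionrho and Kelmor, Morjor is earned (B10).
With Kelmor, Ionrho, and Morjor, Qilmor is earned (B7).
With Morjor, Zinzor is earned (B6).
With Ionrho and Zinzor, Selule is earned (B9).
With Kelmor and Selule, Zortam is earned (B2).
With Morjor and Zortam, Elmtam is earned (B3).
Qilmor: reached.
Zinzor: reached.
Morjor: reached.
Elmtam: reached.
Selule: reached.
All 5 are reached.

5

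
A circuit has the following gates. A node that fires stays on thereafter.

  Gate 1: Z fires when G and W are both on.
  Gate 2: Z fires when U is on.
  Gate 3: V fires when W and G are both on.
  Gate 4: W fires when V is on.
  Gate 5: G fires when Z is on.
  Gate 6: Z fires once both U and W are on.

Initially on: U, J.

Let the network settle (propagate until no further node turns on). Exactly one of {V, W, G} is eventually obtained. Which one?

G

U is on, so Z fires (Gate 2).
Z is on, so G fires (Gate 5).
V would need W and G (Gate 3), but W never turns on. W would need V (Gate 4), but V never turns on.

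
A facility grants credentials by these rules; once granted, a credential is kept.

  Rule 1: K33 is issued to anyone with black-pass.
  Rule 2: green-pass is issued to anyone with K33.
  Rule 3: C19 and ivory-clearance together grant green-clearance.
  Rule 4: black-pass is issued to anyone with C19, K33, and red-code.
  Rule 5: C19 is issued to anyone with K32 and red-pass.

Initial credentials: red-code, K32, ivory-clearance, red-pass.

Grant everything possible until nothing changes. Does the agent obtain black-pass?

black-pass would need C19, K33, and red-code (Rule 4), but K33 is never granted.

No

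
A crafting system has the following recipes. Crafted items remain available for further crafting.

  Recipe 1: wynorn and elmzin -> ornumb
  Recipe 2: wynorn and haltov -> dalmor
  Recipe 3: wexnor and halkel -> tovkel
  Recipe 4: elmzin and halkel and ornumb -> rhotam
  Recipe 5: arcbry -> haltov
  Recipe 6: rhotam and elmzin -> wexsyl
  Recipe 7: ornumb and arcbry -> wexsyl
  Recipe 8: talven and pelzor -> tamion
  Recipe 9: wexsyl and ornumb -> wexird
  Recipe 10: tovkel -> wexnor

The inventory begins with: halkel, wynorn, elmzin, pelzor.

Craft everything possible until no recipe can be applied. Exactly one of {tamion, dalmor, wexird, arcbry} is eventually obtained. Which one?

wexird

wynorn and elmzin -> ornumb (Recipe 1).
elmzin and halkel and ornumb -> rhotam (Recipe 4).
Using Recipe 6, rhotam and elmzin make wexsyl.
wexsyl and ornumb -> wexird (Recipe 9).
tamion would need talven and pelzor (Recipe 8), but talven is never obtained. dalmor would need wynorn and haltov (Recipe 2), but haltov is never obtained. No rule produces arcbry, and it is not given.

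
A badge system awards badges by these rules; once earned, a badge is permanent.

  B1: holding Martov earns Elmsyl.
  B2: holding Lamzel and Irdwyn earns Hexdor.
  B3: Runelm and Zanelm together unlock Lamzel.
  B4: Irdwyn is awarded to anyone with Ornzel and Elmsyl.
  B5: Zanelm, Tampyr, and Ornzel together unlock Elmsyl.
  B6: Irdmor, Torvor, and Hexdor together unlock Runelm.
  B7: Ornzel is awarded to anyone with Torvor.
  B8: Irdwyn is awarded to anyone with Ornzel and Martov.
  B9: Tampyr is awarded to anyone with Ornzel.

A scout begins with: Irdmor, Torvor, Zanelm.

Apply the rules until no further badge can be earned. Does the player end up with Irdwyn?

Yes

With Torvor, Ornzel is earned (B7).
With Ornzel, Tampyr is earned (B9).
With Zanelm, Tampyr, and Ornzel, Elmsyl is earned (B5).
With Ornzel and Elmsyl, Irdwyn is earned (B4).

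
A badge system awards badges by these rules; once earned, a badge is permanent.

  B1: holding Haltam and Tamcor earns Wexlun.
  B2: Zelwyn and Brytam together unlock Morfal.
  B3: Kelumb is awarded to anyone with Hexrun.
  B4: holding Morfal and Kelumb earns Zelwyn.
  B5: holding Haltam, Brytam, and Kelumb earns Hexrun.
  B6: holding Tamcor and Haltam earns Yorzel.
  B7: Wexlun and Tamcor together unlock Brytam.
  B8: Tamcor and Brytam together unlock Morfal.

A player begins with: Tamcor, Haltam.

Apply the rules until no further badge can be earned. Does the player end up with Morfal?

With Haltam and Tamcor, Wexlun is earned (B1).
With Wexlun and Tamcor, Brytam is earned (B7).
With Tamcor and Brytam, Morfal is earned (B8).

Yes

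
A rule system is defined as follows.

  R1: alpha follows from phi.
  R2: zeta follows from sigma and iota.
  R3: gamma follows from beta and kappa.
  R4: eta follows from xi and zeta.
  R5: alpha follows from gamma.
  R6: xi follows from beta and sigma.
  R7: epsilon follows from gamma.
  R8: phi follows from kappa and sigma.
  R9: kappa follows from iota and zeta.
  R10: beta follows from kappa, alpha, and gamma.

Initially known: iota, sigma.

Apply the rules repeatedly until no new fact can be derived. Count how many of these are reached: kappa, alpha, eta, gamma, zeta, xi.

From sigma and iota, R2 gives zeta.
From iota and zeta, R9 gives kappa.
kappa and sigma hold, so phi follows (R8).
From phi, R1 gives alpha.
kappa: reached.
alpha: reached.
eta would need xi and zeta (R4), but xi is never established.
gamma would need beta and kappa (R3), but beta is never established.
zeta: reached.
xi would need beta and sigma (R6), but beta is never established.
Reached: kappa, alpha, and zeta — 3 of the 6.

3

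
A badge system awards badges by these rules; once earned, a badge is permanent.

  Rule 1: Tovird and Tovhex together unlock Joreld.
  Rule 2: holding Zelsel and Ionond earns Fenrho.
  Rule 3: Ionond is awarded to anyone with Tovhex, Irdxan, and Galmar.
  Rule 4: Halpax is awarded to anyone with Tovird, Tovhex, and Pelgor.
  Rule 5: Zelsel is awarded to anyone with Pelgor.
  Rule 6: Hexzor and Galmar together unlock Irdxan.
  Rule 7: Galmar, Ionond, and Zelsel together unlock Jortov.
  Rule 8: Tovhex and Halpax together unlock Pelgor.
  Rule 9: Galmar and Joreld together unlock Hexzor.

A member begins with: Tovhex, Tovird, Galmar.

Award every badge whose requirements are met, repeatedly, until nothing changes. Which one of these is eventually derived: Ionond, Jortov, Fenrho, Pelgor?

With Tovird and Tovhex, Joreld is earned (Rule 1).
With Galmar and Joreld, Hexzor is earned (Rule 9).
With Hexzor and Galmar, Irdxan is earned (Rule 6).
With Tovhex, Irdxan, and Galmar, Ionond is earned (Rule 3).
Jortov would need Galmar, Ionond, and Zelsel (Rule 7), but Zelsel is never earned. Pelgor would need Tovhex and Halpax (Rule 8), but Halpax is never earned. Fenrho would need Zelsel and Ionond (Rule 2), but Zelsel is never earned.

Ionond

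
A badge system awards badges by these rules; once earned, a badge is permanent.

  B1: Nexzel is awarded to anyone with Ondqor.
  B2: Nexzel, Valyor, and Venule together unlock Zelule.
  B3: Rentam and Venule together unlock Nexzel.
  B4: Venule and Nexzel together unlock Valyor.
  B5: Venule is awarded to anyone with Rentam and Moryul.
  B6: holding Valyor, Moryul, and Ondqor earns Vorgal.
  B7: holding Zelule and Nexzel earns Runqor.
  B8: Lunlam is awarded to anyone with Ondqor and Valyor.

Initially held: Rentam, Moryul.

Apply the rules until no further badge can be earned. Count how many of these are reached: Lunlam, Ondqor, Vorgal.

0

Lunlam would need Ondqor and Valyor (B8), but Ondqor is never earned.
No rule produces Ondqor, and it is not given.
Vorgal would need Valyor, Moryul, and Ondqor (B6), but Ondqor is never earned.
None of the 3 are reached.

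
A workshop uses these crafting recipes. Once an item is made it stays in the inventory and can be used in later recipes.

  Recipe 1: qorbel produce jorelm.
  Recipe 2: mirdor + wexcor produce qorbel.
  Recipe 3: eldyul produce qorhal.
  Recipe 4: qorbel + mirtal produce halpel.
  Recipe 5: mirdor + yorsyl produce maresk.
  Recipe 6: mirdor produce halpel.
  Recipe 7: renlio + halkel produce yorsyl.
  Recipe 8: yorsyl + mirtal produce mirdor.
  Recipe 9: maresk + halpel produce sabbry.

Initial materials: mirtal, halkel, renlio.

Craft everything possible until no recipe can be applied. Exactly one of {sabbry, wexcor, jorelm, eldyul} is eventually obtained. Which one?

sabbry

Using Recipe 7, renlio and halkel make yorsyl.
yorsyl + mirtal → mirdor (Recipe 8).
mirdor + yorsyl → maresk (Recipe 5).
Using Recipe 6, mirdor makes halpel.
maresk + halpel → sabbry (Recipe 9).
No rule produces wexcor, and it is not given. No rule produces eldyul, and it is not given. jorelm would need qorbel (Recipe 1), but qorbel is never obtained.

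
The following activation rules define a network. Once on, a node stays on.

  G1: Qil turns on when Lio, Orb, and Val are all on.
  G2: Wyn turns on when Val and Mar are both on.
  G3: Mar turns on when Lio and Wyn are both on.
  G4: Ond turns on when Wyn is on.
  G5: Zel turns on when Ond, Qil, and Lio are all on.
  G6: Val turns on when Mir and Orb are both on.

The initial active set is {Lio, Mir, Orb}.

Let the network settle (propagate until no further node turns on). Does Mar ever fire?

No

Mar would need Lio and Wyn (G3), but Wyn never turns on.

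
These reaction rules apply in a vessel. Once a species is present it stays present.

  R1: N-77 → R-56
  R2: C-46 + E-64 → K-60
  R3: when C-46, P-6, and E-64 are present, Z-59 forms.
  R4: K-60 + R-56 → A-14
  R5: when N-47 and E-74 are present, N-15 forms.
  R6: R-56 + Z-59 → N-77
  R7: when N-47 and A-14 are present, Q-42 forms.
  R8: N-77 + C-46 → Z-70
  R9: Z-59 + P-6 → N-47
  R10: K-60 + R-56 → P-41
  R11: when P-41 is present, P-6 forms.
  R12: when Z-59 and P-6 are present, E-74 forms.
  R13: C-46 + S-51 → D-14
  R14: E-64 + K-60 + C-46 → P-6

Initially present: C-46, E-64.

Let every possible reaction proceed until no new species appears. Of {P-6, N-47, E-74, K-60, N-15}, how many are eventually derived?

C-46 and E-64 present → K-60 forms (R2).
E-64, K-60, and C-46 present → P-6 forms (R14).
C-46, P-6, and E-64 present → Z-59 forms (R3).
Z-59 and P-6 present → E-74 forms (R12).
Z-59 and P-6 present → N-47 forms (R9).
N-47 and E-74 present → N-15 forms (R5).
P-6: reached.
N-47: reached.
E-74: reached.
K-60: reached.
N-15: reached.
All 5 are reached.

5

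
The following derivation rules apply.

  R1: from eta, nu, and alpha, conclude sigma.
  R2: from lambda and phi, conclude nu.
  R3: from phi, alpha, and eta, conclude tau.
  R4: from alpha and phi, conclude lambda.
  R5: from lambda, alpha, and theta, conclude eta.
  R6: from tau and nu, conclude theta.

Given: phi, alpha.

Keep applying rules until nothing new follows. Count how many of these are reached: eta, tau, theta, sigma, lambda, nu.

2

From alpha and phi, R4 gives lambda.
From lambda and phi, R2 gives nu.
eta would need lambda, alpha, and theta (R5), but theta is never established.
tau would need phi, alpha, and eta (R3), but eta is never established.
theta would need tau and nu (R6), but tau is never established.
sigma would need eta, nu, and alpha (R1), but eta is never established.
lambda: reached.
nu: reached.
Reached: lambda and nu — 2 of the 6.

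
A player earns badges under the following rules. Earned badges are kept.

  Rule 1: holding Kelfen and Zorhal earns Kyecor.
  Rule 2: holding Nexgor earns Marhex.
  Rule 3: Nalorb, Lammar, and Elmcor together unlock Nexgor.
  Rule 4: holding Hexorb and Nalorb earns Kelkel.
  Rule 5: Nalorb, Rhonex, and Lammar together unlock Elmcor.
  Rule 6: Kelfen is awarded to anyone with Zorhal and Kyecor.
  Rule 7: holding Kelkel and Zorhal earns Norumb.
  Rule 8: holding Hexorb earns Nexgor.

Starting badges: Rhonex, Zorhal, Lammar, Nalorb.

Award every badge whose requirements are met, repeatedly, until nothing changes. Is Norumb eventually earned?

Norumb would need Kelkel and Zorhal (Rule 7), but Kelkel is never earned.

No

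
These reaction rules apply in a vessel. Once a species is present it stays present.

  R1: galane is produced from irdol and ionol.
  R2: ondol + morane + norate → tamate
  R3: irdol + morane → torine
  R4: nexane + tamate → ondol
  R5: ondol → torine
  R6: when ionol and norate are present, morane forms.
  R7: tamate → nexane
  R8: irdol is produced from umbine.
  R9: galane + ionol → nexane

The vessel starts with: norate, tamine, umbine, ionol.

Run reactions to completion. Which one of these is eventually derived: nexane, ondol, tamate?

umbine present → irdol forms (R8).
irdol and ionol present → galane forms (R1).
galane and ionol present → nexane forms (R9).
ondol would need nexane and tamate (R4), but tamate never forms. tamate would need ondol, morane, and norate (R2), but ondol never forms.

nexane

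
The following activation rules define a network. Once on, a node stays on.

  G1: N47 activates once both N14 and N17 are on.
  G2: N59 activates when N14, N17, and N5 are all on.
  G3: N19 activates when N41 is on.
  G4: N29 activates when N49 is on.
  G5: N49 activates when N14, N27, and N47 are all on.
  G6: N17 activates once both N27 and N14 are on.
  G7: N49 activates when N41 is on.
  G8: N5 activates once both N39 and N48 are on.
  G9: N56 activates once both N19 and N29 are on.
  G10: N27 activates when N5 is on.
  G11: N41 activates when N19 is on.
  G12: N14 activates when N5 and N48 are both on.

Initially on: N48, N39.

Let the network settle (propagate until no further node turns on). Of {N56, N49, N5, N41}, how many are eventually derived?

N39 and N48 are on, so N5 activates (G8).
N5 is on, so N27 activates (G10).
G12: N5 and N48 on → N14 on.
G6: N27 and N14 on → N17 on.
N14 and N17 are on, so N47 activates (G1).
G5: N14, N27, and N47 on → N49 on.
N56 would need N19 and N29 (G9), but N19 never turns on.
N49: reached.
N5: reached.
N41 would need N19 (G11), but N19 never turns on.
Reached: N49 and N5 — 2 of the 4.

2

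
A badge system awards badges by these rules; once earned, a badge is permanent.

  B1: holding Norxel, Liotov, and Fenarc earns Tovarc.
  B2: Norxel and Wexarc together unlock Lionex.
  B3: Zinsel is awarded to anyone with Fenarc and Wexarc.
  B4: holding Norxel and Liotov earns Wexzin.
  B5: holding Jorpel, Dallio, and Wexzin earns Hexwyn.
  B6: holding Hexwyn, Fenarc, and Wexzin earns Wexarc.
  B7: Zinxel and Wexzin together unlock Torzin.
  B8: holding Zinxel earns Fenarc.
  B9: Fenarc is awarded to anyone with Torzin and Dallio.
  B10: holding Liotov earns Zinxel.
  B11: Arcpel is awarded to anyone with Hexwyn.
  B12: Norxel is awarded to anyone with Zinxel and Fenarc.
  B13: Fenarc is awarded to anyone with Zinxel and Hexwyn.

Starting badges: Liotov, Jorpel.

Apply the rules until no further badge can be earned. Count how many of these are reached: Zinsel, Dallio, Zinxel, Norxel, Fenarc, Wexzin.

4

With Liotov, Zinxel is earned (B10).
With Zinxel, Fenarc is earned (B8).
With Zinxel and Fenarc, Norxel is earned (B12).
With Norxel and Liotov, Wexzin is earned (B4).
Zinsel would need Fenarc and Wexarc (B3), but Wexarc is never earned.
No rule produces Dallio, and it is not given.
Zinxel: reached.
Norxel: reached.
Fenarc: reached.
Wexzin: reached.
Reached: Zinxel, Norxel, Fenarc, and Wexzin — 4 of the 6.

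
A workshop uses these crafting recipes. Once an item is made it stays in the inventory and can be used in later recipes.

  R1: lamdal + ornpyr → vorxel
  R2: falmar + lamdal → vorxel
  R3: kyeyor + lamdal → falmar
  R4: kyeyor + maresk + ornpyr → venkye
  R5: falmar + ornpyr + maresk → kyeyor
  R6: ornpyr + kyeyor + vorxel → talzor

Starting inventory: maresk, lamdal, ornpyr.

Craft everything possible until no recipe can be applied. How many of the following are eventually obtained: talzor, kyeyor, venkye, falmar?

talzor would need ornpyr, kyeyor, and vorxel (R6), but kyeyor is never obtained.
kyeyor would need falmar, ornpyr, and maresk (R5), but falmar is never obtained.
venkye would need kyeyor, maresk, and ornpyr (R4), but kyeyor is never obtained.
falmar would need kyeyor and lamdal (R3), but kyeyor is never obtained.
None of the 4 are reached.

0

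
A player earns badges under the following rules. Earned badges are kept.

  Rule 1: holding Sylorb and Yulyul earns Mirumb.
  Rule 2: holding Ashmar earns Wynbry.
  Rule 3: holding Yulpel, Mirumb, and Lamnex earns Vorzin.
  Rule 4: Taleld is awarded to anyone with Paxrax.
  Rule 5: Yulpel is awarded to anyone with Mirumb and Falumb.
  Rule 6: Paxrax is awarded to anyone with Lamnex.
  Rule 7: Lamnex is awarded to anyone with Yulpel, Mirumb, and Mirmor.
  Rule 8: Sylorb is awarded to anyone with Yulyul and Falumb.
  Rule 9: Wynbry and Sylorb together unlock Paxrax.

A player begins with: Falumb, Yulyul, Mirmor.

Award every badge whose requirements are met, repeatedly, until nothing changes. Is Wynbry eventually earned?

No

Wynbry would need Ashmar (Rule 2), but Ashmar is never earned.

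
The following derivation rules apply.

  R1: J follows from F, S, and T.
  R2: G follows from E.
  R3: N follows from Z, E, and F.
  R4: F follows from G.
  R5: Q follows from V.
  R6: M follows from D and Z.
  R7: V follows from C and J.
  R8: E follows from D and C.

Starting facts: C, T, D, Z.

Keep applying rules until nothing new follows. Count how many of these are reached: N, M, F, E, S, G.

D and Z hold, so M follows (R6).
From D and C, R8 gives E.
From E, R2 gives G.
From G, R4 gives F.
Z, E, and F hold, so N follows (R3).
N: reached.
M: reached.
F: reached.
E: reached.
No rule produces S, and it is not given.
G: reached.
Reached: N, M, F, E, and G — 5 of the 6.

5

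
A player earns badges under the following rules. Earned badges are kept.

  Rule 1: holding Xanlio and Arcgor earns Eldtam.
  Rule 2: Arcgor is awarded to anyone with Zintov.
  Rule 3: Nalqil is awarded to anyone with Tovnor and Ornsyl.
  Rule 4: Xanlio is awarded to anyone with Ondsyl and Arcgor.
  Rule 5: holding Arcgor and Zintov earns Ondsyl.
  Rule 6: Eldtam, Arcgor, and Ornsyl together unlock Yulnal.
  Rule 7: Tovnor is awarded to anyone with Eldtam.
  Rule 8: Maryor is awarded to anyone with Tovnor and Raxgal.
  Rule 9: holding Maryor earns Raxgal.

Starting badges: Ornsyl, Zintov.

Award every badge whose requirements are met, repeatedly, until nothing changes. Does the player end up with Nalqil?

With Zintov, Arcgor is earned (Rule 2).
With Arcgor and Zintov, Ondsyl is earned (Rule 5).
With Ondsyl and Arcgor, Xanlio is earned (Rule 4).
With Xanlio and Arcgor, Eldtam is earned (Rule 1).
With Eldtam, Tovnor is earned (Rule 7).
With Tovnor and Ornsyl, Nalqil is earned (Rule 3).

Yes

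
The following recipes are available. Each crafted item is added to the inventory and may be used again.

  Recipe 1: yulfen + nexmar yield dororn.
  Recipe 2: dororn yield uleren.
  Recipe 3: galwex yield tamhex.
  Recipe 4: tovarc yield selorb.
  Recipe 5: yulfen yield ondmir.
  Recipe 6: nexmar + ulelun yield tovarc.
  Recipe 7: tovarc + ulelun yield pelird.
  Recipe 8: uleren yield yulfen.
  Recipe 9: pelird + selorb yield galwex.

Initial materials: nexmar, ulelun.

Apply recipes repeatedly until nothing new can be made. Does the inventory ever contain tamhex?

nexmar + ulelun → tovarc (Recipe 6).
tovarc + ulelun → pelird (Recipe 7).
Using Recipe 4, tovarc makes selorb.
Using Recipe 9, pelird and selorb make galwex.
galwex → tamhex (Recipe 3).

Yes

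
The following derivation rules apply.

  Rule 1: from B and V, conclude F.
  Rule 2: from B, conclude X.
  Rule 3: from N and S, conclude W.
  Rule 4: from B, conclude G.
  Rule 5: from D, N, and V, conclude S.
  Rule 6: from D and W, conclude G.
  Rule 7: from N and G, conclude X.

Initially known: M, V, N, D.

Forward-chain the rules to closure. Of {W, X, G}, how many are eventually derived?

3

From D, N, and V, Rule 5 gives S.
N and S hold, so W follows (Rule 3).
D and W hold, so G follows (Rule 6).
N and G hold, so X follows (Rule 7).
W: reached.
X: reached.
G: reached.
All 3 are reached.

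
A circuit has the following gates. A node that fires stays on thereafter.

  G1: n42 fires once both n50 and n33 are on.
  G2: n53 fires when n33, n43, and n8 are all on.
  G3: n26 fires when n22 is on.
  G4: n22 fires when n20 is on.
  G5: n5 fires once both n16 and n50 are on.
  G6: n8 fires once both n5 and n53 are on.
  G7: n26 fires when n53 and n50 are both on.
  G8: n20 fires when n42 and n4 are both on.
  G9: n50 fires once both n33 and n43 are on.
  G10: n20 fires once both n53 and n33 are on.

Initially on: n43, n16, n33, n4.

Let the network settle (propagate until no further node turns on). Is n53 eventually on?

No

n53 would need n33, n43, and n8 (G2), but n8 never turns on.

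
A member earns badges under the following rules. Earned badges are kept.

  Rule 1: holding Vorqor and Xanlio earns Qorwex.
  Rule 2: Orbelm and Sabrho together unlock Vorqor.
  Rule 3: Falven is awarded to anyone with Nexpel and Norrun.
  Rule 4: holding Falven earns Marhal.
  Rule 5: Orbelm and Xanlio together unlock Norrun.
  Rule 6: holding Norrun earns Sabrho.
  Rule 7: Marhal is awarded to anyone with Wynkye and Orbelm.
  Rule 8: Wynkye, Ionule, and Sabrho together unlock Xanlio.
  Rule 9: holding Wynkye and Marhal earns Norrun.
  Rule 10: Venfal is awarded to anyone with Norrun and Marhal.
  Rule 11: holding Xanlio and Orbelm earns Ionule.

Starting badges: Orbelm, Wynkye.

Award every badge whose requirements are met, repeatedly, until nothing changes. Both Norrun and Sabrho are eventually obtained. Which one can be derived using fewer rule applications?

Norrun: With Wynkye and Orbelm, Marhal is earned (Rule 7). With Wynkye and Marhal, Norrun is earned (Rule 9). [2 rule applications]
Sabrho: With Wynkye and Orbelm, Marhal is earned (Rule 7). With Wynkye and Marhal, Norrun is earned (Rule 9). With Norrun, Sabrho is earned (Rule 6). [3 rule applications]
Norrun needs fewer.

Norrun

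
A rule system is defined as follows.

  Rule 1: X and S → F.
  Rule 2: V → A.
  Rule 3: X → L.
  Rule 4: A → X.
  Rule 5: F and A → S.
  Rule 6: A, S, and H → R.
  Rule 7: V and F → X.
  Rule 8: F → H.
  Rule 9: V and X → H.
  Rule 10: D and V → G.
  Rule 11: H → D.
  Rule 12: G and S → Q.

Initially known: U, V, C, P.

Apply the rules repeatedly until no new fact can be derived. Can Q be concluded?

Q would need G and S (Rule 12), but S is never established.

No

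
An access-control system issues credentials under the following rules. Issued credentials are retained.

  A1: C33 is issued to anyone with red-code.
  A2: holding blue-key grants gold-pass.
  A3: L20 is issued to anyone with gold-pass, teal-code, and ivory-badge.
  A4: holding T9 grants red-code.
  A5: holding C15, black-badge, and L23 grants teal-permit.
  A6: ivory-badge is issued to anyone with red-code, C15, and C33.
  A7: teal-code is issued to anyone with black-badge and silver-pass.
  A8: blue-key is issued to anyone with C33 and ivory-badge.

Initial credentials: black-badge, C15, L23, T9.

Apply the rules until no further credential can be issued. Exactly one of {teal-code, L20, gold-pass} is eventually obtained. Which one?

gold-pass

Holding T9 grants red-code (A4).
Holding red-code grants C33 (A1).
Holding red-code, C15, and C33 grants ivory-badge (A6).
Holding C33 and ivory-badge grants blue-key (A8).
Holding blue-key grants gold-pass (A2).
L20 would need gold-pass, teal-code, and ivory-badge (A3), but teal-code is never granted. teal-code would need black-badge and silver-pass (A7), but silver-pass is never granted.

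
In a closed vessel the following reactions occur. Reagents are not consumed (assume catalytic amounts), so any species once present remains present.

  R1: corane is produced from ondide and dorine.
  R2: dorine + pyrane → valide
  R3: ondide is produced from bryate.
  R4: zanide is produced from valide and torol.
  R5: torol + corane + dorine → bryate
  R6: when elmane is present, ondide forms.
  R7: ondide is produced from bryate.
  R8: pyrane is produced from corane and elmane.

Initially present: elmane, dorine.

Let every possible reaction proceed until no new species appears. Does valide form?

Yes

elmane present → ondide forms (R6).
ondide and dorine present → corane forms (R1).
corane and elmane present → pyrane forms (R8).
dorine and pyrane present → valide forms (R2).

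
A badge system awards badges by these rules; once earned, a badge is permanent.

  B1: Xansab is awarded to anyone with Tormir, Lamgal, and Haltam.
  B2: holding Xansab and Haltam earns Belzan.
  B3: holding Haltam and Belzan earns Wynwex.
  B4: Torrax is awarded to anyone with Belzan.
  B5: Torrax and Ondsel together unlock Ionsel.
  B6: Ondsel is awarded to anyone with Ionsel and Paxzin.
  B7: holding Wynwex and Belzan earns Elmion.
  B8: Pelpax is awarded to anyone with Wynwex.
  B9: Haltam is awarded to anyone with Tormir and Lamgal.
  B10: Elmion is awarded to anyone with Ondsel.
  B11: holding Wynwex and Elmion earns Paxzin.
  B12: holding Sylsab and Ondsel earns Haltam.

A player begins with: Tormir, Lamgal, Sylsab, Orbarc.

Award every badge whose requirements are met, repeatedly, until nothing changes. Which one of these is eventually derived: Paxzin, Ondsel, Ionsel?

With Tormir and Lamgal, Haltam is earned (B9).
With Tormir, Lamgal, and Haltam, Xansab is earned (B1).
With Xansab and Haltam, Belzan is earned (B2).
With Haltam and Belzan, Wynwex is earned (B3).
With Wynwex and Belzan, Elmion is earned (B7).
With Wynwex and Elmion, Paxzin is earned (B11).
Ionsel would need Torrax and Ondsel (B5), but Ondsel is never earned. Ondsel would need Ionsel and Paxzin (B6), but Ionsel is never earned.

Paxzin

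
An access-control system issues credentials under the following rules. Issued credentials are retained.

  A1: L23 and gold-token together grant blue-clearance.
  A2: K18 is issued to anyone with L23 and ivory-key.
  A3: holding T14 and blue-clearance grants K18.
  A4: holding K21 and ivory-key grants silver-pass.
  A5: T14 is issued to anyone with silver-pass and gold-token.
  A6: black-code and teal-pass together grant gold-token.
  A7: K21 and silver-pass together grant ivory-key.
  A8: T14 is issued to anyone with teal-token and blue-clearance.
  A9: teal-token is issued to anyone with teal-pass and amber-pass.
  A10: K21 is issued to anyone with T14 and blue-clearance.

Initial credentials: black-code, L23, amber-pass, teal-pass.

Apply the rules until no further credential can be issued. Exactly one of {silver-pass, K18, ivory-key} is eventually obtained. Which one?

K18

Holding black-code and teal-pass grants gold-token (A6).
Holding teal-pass and amber-pass grants teal-token (A9).
Holding L23 and gold-token grants blue-clearance (A1).
Holding teal-token and blue-clearance grants T14 (A8).
Holding T14 and blue-clearance grants K18 (A3).
ivory-key would need K21 and silver-pass (A7), but silver-pass is never granted. silver-pass would need K21 and ivory-key (A4), but ivory-key is never granted.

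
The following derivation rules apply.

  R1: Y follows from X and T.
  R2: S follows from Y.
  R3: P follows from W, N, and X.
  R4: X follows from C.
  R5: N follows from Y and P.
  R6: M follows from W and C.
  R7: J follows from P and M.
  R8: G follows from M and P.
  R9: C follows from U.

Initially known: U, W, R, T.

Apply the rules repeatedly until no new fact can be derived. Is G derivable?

G would need M and P (R8), but P is never established.

No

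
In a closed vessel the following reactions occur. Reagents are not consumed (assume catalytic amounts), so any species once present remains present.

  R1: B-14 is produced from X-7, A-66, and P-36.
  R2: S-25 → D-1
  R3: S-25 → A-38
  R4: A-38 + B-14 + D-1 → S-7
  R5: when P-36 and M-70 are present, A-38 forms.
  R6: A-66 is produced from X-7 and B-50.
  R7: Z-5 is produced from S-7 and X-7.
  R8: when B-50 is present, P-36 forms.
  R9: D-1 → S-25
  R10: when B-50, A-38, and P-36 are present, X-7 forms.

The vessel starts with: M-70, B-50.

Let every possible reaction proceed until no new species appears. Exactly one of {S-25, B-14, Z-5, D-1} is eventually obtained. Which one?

B-50 present → P-36 forms (R8).
P-36 and M-70 present → A-38 forms (R5).
B-50, A-38, and P-36 present → X-7 forms (R10).
X-7 and B-50 present → A-66 forms (R6).
X-7, A-66, and P-36 present → B-14 forms (R1).
D-1 would need S-25 (R2), but S-25 never forms. Z-5 would need S-7 and X-7 (R7), but S-7 never forms. S-25 would need D-1 (R9), but D-1 never forms.

B-14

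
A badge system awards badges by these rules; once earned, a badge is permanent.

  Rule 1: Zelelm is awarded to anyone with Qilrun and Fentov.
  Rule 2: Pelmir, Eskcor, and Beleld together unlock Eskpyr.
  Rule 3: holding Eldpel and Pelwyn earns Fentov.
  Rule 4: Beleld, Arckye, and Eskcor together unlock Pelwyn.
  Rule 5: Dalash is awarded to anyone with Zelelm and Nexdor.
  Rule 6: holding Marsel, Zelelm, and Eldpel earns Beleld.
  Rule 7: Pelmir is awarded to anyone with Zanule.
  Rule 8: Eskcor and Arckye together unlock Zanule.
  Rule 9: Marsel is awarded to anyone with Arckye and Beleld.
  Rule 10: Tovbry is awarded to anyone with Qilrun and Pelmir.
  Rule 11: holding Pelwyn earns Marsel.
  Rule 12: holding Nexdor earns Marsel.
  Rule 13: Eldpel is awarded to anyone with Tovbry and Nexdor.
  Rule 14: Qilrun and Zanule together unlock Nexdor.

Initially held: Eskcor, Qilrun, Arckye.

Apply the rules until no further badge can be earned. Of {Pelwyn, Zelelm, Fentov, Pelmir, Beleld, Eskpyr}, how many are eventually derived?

With Eskcor and Arckye, Zanule is earned (Rule 8).
With Zanule, Pelmir is earned (Rule 7).
Pelwyn would need Beleld, Arckye, and Eskcor (Rule 4), but Beleld is never earned.
Zelelm would need Qilrun and Fentov (Rule 1), but Fentov is never earned.
Fentov would need Eldpel and Pelwyn (Rule 3), but Pelwyn is never earned.
Pelmir: reached.
Beleld would need Marsel, Zelelm, and Eldpel (Rule 6), but Zelelm is never earned.
Eskpyr would need Pelmir, Eskcor, and Beleld (Rule 2), but Beleld is never earned.
Reached: Pelmir — 1 of the 6.

1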